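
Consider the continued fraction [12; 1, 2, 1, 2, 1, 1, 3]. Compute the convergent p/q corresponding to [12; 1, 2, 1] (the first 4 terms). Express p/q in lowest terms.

51/4

a_0 = 12: 12/1
a_1 = 1: 13/1
a_2 = 2: 38/3
a_3 = 1: 51/4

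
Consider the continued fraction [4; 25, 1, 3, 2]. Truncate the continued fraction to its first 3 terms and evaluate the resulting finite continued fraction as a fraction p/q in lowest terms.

105/26

Start with 1.
25 + 1/(1/1) = 25 + 1/1 = 26/1
4 + 1/(26/1) = 4 + 1/26 = 105/26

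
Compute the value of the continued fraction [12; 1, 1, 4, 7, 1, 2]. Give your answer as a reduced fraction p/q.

Start with 2.
1 + 1/(2/1) = 1 + 1/2 = 3/2
7 + 1/(3/2) = 7 + 2/3 = 23/3
4 + 1/(23/3) = 4 + 3/23 = 95/23
1 + 1/(95/23) = 1 + 23/95 = 118/95
1 + 1/(118/95) = 1 + 95/118 = 213/118
12 + 1/(213/118) = 12 + 118/213 = 2674/213

2674/213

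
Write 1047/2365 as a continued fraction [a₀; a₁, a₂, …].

1047 = 0·2365 + 1047, so a_0 = 0
2365 = 2·1047 + 271, so a_1 = 2
1047 = 3·271 + 234, so a_2 = 3
271 = 1·234 + 37, so a_3 = 1
234 = 6·37 + 12, so a_4 = 6
37 = 3·12 + 1, so a_5 = 3
12 = 12·1 + 0, so a_6 = 12

[0; 2, 3, 1, 6, 3, 12]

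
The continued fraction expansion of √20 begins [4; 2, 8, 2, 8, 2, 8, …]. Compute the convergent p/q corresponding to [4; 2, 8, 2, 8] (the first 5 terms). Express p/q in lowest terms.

1364/305

Start with 8.
2 + 1/(8/1) = 2 + 1/8 = 17/8
8 + 1/(17/8) = 8 + 8/17 = 144/17
2 + 1/(144/17) = 2 + 17/144 = 305/144
4 + 1/(305/144) = 4 + 144/305 = 1364/305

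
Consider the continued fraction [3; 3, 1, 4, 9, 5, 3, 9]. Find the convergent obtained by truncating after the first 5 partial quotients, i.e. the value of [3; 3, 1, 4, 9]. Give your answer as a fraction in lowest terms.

a_0 = 3: 3/1
a_1 = 3: 10/3
a_2 = 1: 13/4
a_3 = 4: 62/19
a_4 = 9: 571/175

571/175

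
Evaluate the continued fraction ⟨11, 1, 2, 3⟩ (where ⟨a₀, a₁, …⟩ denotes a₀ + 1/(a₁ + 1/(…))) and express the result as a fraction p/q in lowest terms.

117/10

Build up convergents one term at a time:
a_0 = 11: 11/1
a_1 = 1: 12/1
a_2 = 2: 35/3
a_3 = 3: 117/10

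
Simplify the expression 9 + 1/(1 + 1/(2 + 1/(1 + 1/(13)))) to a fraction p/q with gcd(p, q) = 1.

536/55

Start with 13.
1 + 1/(13/1) = 1 + 1/13 = 14/13
2 + 1/(14/13) = 2 + 13/14 = 41/14
1 + 1/(41/14) = 1 + 14/41 = 55/41
9 + 1/(55/41) = 9 + 41/55 = 536/55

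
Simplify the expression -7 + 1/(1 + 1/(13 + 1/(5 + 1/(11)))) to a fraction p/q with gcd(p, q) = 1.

Compute successive convergents:
a_0 = -7: -7/1
a_1 = 1: -6/1
a_2 = 13: -85/14
a_3 = 5: -431/71
a_4 = 11: -4826/795

-4826/795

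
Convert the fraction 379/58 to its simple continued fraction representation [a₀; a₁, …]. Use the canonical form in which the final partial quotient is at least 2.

Run the Euclidean algorithm, recording each quotient:
379 = 6·58 + 31, so a_0 = 6
58 = 1·31 + 27, so a_1 = 1
31 = 1·27 + 4, so a_2 = 1
27 = 6·4 + 3, so a_3 = 6
4 = 1·3 + 1, so a_4 = 1
3 = 3·1 + 0, so a_5 = 3

[6; 1, 1, 6, 1, 3]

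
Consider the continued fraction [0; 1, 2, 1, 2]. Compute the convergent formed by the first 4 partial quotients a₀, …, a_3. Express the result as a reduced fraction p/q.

Start with 1.
2 + 1/(1/1) = 2 + 1/1 = 3/1
1 + 1/(3/1) = 1 + 1/3 = 4/3
0 + 1/(4/3) = 0 + 3/4 = 3/4

3/4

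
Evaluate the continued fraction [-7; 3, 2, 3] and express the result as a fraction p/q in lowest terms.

Start with 3.
2 + 1/(3/1) = 2 + 1/3 = 7/3
3 + 1/(7/3) = 3 + 3/7 = 24/7
-7 + 1/(24/7) = -7 + 7/24 = -161/24

-161/24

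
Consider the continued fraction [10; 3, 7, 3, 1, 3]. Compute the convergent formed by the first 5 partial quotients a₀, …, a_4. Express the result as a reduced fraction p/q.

Collapse the nested fraction from the inside out:
Start with 1.
3 + 1/(1/1) = 3 + 1/1 = 4/1
7 + 1/(4/1) = 7 + 1/4 = 29/4
3 + 1/(29/4) = 3 + 4/29 = 91/29
10 + 1/(91/29) = 10 + 29/91 = 939/91

939/91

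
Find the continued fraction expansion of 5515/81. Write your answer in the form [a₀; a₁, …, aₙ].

5515 ÷ 81 → quotient 68, remainder 7
81 ÷ 7 → quotient 11, remainder 4
7 ÷ 4 → quotient 1, remainder 3
4 ÷ 3 → quotient 1, remainder 1
3 ÷ 1 → quotient 3, remainder 0

[68; 11, 1, 1, 3]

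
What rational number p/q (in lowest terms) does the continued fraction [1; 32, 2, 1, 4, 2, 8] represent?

8739/8477

a_0 = 1: 1/1
a_1 = 32: 33/32
a_2 = 2: 67/65
a_3 = 1: 100/97
a_4 = 4: 467/453
a_5 = 2: 1034/1003
a_6 = 8: 8739/8477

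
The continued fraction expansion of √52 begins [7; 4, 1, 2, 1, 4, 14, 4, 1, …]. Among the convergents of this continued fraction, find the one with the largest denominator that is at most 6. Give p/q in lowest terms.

36/5

a_0 = 7: 7/1  (≤ bound)
a_1 = 4: 29/4  (≤ bound)
a_2 = 1: 36/5  (≤ bound)
a_3 = 2: 101/14  (> 6, stop)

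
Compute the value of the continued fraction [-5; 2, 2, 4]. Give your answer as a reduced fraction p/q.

Starting at the tail and folding back:
Start with 4.
2 + 1/(4/1) = 2 + 1/4 = 9/4
2 + 1/(9/4) = 2 + 4/9 = 22/9
-5 + 1/(22/9) = -5 + 9/22 = -101/22

-101/22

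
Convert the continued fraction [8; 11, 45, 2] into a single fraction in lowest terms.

8115/1003

Start with 2.
45 + 1/(2/1) = 45 + 1/2 = 91/2
11 + 1/(91/2) = 11 + 2/91 = 1003/91
8 + 1/(1003/91) = 8 + 91/1003 = 8115/1003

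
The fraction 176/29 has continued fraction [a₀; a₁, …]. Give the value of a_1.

14

176 ÷ 29 → quotient 6, remainder 2
29 ÷ 2 → quotient 14, remainder 1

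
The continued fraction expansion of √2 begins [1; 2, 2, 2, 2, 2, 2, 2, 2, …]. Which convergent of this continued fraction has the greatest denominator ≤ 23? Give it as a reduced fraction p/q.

17/12

a_0 = 1: 1/1  (≤ bound)
a_1 = 2: 3/2  (≤ bound)
a_2 = 2: 7/5  (≤ bound)
a_3 = 2: 17/12  (≤ bound)
a_4 = 2: 41/29  (> 23, stop)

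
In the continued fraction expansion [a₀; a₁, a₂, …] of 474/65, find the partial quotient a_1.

474 ÷ 65 → quotient 7, remainder 19
65 ÷ 19 → quotient 3, remainder 8

3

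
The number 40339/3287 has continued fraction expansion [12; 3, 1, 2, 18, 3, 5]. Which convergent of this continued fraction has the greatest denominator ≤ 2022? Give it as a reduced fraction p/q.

a_0 = 12: 12/1  (≤ bound)
a_1 = 3: 37/3  (≤ bound)
a_2 = 1: 49/4  (≤ bound)
a_3 = 2: 135/11  (≤ bound)
a_4 = 18: 2479/202  (≤ bound)
a_5 = 3: 7572/617  (≤ bound)
a_6 = 5: 40339/3287  (> 2022, stop)

7572/617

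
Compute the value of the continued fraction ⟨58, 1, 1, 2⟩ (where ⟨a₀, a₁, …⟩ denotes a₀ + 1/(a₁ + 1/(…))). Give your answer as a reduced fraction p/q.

293/5

a_0 = 58: 58/1
a_1 = 1: 59/1
a_2 = 1: 117/2
a_3 = 2: 293/5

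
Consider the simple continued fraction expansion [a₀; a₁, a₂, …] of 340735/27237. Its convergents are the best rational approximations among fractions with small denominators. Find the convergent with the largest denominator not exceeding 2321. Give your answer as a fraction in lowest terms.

a_0 = 12: 12/1  (≤ bound)
a_1 = 1: 13/1  (≤ bound)
a_2 = 1: 25/2  (≤ bound)
a_3 = 24: 613/49  (≤ bound)
a_4 = 2: 1251/100  (≤ bound)
a_5 = 20: 25633/2049  (≤ bound)
a_6 = 2: 52517/4198  (> 2321, stop)

25633/2049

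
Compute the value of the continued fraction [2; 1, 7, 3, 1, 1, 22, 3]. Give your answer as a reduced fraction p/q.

Start with 3.
22 + 1/(3/1) = 22 + 1/3 = 67/3
1 + 1/(67/3) = 1 + 3/67 = 70/67
1 + 1/(70/67) = 1 + 67/70 = 137/70
3 + 1/(137/70) = 3 + 70/137 = 481/137
7 + 1/(481/137) = 7 + 137/481 = 3504/481
1 + 1/(3504/481) = 1 + 481/3504 = 3985/3504
2 + 1/(3985/3504) = 2 + 3504/3985 = 11474/3985

11474/3985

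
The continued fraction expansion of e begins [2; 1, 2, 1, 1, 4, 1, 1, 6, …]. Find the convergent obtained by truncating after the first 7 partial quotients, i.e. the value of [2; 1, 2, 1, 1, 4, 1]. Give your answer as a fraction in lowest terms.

Start with 1.
4 + 1/(1/1) = 4 + 1/1 = 5/1
1 + 1/(5/1) = 1 + 1/5 = 6/5
1 + 1/(6/5) = 1 + 5/6 = 11/6
2 + 1/(11/6) = 2 + 6/11 = 28/11
1 + 1/(28/11) = 1 + 11/28 = 39/28
2 + 1/(39/28) = 2 + 28/39 = 106/39

106/39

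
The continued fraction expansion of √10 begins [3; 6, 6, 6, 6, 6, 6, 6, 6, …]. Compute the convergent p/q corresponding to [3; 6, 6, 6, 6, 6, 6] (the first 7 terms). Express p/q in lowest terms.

168717/53353

a_0 = 3: 3/1
a_1 = 6: 19/6
a_2 = 6: 117/37
a_3 = 6: 721/228
a_4 = 6: 4443/1405
a_5 = 6: 27379/8658
a_6 = 6: 168717/53353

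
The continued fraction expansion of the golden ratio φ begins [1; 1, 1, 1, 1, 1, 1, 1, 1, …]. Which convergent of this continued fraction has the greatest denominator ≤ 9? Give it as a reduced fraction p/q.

List convergents until the denominator exceeds the bound:
a_0 = 1: 1/1  (≤ bound)
a_1 = 1: 2/1  (≤ bound)
a_2 = 1: 3/2  (≤ bound)
a_3 = 1: 5/3  (≤ bound)
a_4 = 1: 8/5  (≤ bound)
a_5 = 1: 13/8  (≤ bound)
a_6 = 1: 21/13  (> 9, stop)

13/8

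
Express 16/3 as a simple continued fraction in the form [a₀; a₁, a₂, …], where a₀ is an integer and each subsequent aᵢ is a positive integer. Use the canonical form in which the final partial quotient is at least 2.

Repeatedly divide and take the remainder:
16 ÷ 3 → quotient 5, remainder 1
3 ÷ 1 → quotient 3, remainder 0

[5; 3]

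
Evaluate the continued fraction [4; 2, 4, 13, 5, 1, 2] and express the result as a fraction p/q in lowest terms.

a_0 = 4: 4/1
a_1 = 2: 9/2
a_2 = 4: 40/9
a_3 = 13: 529/119
a_4 = 5: 2685/604
a_5 = 1: 3214/723
a_6 = 2: 9113/2050

9113/2050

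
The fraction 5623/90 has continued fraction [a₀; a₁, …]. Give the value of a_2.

5623 ÷ 90 → quotient 62, remainder 43
90 ÷ 43 → quotient 2, remainder 4
43 ÷ 4 → quotient 10, remainder 3

10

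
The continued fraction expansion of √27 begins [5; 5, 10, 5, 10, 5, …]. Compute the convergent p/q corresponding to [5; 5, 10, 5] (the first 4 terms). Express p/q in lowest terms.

1351/260

Collapse the nested fraction from the inside out:
Start with 5.
10 + 1/(5/1) = 10 + 1/5 = 51/5
5 + 1/(51/5) = 5 + 5/51 = 260/51
5 + 1/(260/51) = 5 + 51/260 = 1351/260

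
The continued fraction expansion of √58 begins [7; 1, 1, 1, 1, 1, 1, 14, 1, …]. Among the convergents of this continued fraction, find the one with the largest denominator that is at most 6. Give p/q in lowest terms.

a_0 = 7: 7/1  (≤ bound)
a_1 = 1: 8/1  (≤ bound)
a_2 = 1: 15/2  (≤ bound)
a_3 = 1: 23/3  (≤ bound)
a_4 = 1: 38/5  (≤ bound)
a_5 = 1: 61/8  (> 6, stop)

38/5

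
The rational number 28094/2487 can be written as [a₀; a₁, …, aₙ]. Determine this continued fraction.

[11; 3, 2, 1, 2, 30, 3]

28094 ÷ 2487 → quotient 11, remainder 737
2487 ÷ 737 → quotient 3, remainder 276
737 ÷ 276 → quotient 2, remainder 185
276 ÷ 185 → quotient 1, remainder 91
185 ÷ 91 → quotient 2, remainder 3
91 ÷ 3 → quotient 30, remainder 1
3 ÷ 1 → quotient 3, remainder 0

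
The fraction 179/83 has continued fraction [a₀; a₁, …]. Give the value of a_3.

1

Repeatedly divide and take the remainder:
179 = 2·83 + 13, so a_0 = 2
83 = 6·13 + 5, so a_1 = 6
13 = 2·5 + 3, so a_2 = 2
5 = 1·3 + 2, so a_3 = 1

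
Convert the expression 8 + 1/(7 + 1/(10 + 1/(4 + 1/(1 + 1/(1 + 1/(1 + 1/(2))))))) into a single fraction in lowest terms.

21842/2683

a_0 = 8: 8/1
a_1 = 7: 57/7
a_2 = 10: 578/71
a_3 = 4: 2369/291
a_4 = 1: 2947/362
a_5 = 1: 5316/653
a_6 = 1: 8263/1015
a_7 = 2: 21842/2683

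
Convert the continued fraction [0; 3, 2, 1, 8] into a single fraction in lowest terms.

a_0 = 0: 0/1
a_1 = 3: 1/3
a_2 = 2: 2/7
a_3 = 1: 3/10
a_4 = 8: 26/87

26/87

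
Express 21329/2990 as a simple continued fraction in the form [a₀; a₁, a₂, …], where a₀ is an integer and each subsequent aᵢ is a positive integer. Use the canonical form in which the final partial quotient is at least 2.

⌊21329/2990⌋ = 7, remainder 399
⌊2990/399⌋ = 7, remainder 197
⌊399/197⌋ = 2, remainder 5
⌊197/5⌋ = 39, remainder 2
⌊5/2⌋ = 2, remainder 1
⌊2/1⌋ = 2, remainder 0

[7; 7, 2, 39, 2, 2]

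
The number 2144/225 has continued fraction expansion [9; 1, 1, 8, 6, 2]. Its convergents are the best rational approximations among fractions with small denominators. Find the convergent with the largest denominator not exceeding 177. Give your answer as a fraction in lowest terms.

a_0 = 9: 9/1  (≤ bound)
a_1 = 1: 10/1  (≤ bound)
a_2 = 1: 19/2  (≤ bound)
a_3 = 8: 162/17  (≤ bound)
a_4 = 6: 991/104  (≤ bound)
a_5 = 2: 2144/225  (> 177, stop)

991/104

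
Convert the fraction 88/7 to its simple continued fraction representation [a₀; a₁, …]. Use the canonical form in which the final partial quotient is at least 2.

[12; 1, 1, 3]

Apply division with remainder until the remainder is 0:
⌊88/7⌋ = 12, remainder 4
⌊7/4⌋ = 1, remainder 3
⌊4/3⌋ = 1, remainder 1
⌊3/1⌋ = 3, remainder 0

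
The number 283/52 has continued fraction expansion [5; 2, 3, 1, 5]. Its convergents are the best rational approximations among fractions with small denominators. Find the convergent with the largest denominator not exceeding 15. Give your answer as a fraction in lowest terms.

49/9

List convergents until the denominator exceeds the bound:
a_0 = 5: 5/1  (≤ bound)
a_1 = 2: 11/2  (≤ bound)
a_2 = 3: 38/7  (≤ bound)
a_3 = 1: 49/9  (≤ bound)
a_4 = 5: 283/52  (> 15, stop)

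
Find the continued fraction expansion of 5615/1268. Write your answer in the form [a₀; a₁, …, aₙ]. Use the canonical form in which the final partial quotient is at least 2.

5615 ÷ 1268 → quotient 4, remainder 543
1268 ÷ 543 → quotient 2, remainder 182
543 ÷ 182 → quotient 2, remainder 179
182 ÷ 179 → quotient 1, remainder 3
179 ÷ 3 → quotient 59, remainder 2
3 ÷ 2 → quotient 1, remainder 1
2 ÷ 1 → quotient 2, remainder 0

[4; 2, 2, 1, 59, 1, 2]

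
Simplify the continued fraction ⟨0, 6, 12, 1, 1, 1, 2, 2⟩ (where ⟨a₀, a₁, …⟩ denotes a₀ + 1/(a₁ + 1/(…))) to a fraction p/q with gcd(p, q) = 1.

Start with 2.
2 + 1/(2/1) = 2 + 1/2 = 5/2
1 + 1/(5/2) = 1 + 2/5 = 7/5
1 + 1/(7/5) = 1 + 5/7 = 12/7
1 + 1/(12/7) = 1 + 7/12 = 19/12
12 + 1/(19/12) = 12 + 12/19 = 240/19
6 + 1/(240/19) = 6 + 19/240 = 1459/240
0 + 1/(1459/240) = 0 + 240/1459 = 240/1459

240/1459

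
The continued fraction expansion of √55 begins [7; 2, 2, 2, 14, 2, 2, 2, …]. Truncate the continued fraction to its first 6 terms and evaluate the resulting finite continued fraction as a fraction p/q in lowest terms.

2655/358

Compute successive convergents:
a_0 = 7: 7/1
a_1 = 2: 15/2
a_2 = 2: 37/5
a_3 = 2: 89/12
a_4 = 14: 1283/173
a_5 = 2: 2655/358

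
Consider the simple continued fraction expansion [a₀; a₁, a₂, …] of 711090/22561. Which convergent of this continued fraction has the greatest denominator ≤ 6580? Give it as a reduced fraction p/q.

a_0 = 31: 31/1  (≤ bound)
a_1 = 1: 32/1  (≤ bound)
a_2 = 1: 63/2  (≤ bound)
a_3 = 12: 788/25  (≤ bound)
a_4 = 1: 851/27  (≤ bound)
a_5 = 43: 37381/1186  (≤ bound)
a_6 = 19: 711090/22561  (> 6580, stop)

37381/1186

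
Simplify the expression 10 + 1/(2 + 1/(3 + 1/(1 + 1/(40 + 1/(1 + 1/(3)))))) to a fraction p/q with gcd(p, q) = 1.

15614/1495

Start with 3.
1 + 1/(3/1) = 1 + 1/3 = 4/3
40 + 1/(4/3) = 40 + 3/4 = 163/4
1 + 1/(163/4) = 1 + 4/163 = 167/163
3 + 1/(167/163) = 3 + 163/167 = 664/167
2 + 1/(664/167) = 2 + 167/664 = 1495/664
10 + 1/(1495/664) = 10 + 664/1495 = 15614/1495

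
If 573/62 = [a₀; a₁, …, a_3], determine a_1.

4

Run the Euclidean algorithm, recording each quotient:
⌊573/62⌋ = 9, remainder 15
⌊62/15⌋ = 4, remainder 2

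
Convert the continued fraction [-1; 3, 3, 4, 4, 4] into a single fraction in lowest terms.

Start with 4.
4 + 1/(4/1) = 4 + 1/4 = 17/4
4 + 1/(17/4) = 4 + 4/17 = 72/17
3 + 1/(72/17) = 3 + 17/72 = 233/72
3 + 1/(233/72) = 3 + 72/233 = 771/233
-1 + 1/(771/233) = -1 + 233/771 = -538/771

-538/771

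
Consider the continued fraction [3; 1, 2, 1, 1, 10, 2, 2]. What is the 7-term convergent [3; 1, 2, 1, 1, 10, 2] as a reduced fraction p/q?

Start with 2.
10 + 1/(2/1) = 10 + 1/2 = 21/2
1 + 1/(21/2) = 1 + 2/21 = 23/21
1 + 1/(23/21) = 1 + 21/23 = 44/23
2 + 1/(44/23) = 2 + 23/44 = 111/44
1 + 1/(111/44) = 1 + 44/111 = 155/111
3 + 1/(155/111) = 3 + 111/155 = 576/155

576/155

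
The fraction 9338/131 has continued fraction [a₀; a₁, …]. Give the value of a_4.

9338 = 71·131 + 37, so a_0 = 71
131 = 3·37 + 20, so a_1 = 3
37 = 1·20 + 17, so a_2 = 1
20 = 1·17 + 3, so a_3 = 1
17 = 5·3 + 2, so a_4 = 5

5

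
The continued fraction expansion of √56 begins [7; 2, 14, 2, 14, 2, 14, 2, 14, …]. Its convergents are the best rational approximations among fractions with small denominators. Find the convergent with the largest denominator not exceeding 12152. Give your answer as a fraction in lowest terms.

13455/1798

List convergents until the denominator exceeds the bound:
a_0 = 7: 7/1  (≤ bound)
a_1 = 2: 15/2  (≤ bound)
a_2 = 14: 217/29  (≤ bound)
a_3 = 2: 449/60  (≤ bound)
a_4 = 14: 6503/869  (≤ bound)
a_5 = 2: 13455/1798  (≤ bound)
a_6 = 14: 194873/26041  (> 12152, stop)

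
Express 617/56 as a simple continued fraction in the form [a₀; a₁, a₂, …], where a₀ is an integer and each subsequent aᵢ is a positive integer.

[11; 56]

⌊617/56⌋ = 11, remainder 1
⌊56/1⌋ = 56, remainder 0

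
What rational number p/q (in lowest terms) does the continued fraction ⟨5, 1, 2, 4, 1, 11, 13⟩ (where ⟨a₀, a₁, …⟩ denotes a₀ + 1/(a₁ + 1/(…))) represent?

Work from the innermost term outward:
Start with 13.
11 + 1/(13/1) = 11 + 1/13 = 144/13
1 + 1/(144/13) = 1 + 13/144 = 157/144
4 + 1/(157/144) = 4 + 144/157 = 772/157
2 + 1/(772/157) = 2 + 157/772 = 1701/772
1 + 1/(1701/772) = 1 + 772/1701 = 2473/1701
5 + 1/(2473/1701) = 5 + 1701/2473 = 14066/2473

14066/2473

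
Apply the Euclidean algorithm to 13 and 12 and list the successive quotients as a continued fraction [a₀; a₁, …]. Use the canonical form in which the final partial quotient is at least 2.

13 = 1·12 + 1, so a_0 = 1
12 = 12·1 + 0, so a_1 = 12

[1; 12]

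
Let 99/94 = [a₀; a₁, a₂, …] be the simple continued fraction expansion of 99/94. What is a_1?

99 ÷ 94 → quotient 1, remainder 5
94 ÷ 5 → quotient 18, remainder 4

18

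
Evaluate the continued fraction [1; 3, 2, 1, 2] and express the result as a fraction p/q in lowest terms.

35/27

Start with 2.
1 + 1/(2/1) = 1 + 1/2 = 3/2
2 + 1/(3/2) = 2 + 2/3 = 8/3
3 + 1/(8/3) = 3 + 3/8 = 27/8
1 + 1/(27/8) = 1 + 8/27 = 35/27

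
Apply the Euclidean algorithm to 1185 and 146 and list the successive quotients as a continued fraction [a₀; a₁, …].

⌊1185/146⌋ = 8, remainder 17
⌊146/17⌋ = 8, remainder 10
⌊17/10⌋ = 1, remainder 7
⌊10/7⌋ = 1, remainder 3
⌊7/3⌋ = 2, remainder 1
⌊3/1⌋ = 3, remainder 0

[8; 8, 1, 1, 2, 3]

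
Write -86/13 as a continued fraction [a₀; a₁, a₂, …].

-86 = -7·13 + 5, so a_0 = -7
13 = 2·5 + 3, so a_1 = 2
5 = 1·3 + 2, so a_2 = 1
3 = 1·2 + 1, so a_3 = 1
2 = 2·1 + 0, so a_4 = 2

[-7; 2, 1, 1, 2]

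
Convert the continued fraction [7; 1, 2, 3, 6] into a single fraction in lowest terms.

Start with 6.
3 + 1/(6/1) = 3 + 1/6 = 19/6
2 + 1/(19/6) = 2 + 6/19 = 44/19
1 + 1/(44/19) = 1 + 19/44 = 63/44
7 + 1/(63/44) = 7 + 44/63 = 485/63

485/63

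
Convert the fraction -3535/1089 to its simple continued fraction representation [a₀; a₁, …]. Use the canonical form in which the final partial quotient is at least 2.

Apply division with remainder until the remainder is 0:
-3535 ÷ 1089 → quotient -4, remainder 821
1089 ÷ 821 → quotient 1, remainder 268
821 ÷ 268 → quotient 3, remainder 17
268 ÷ 17 → quotient 15, remainder 13
17 ÷ 13 → quotient 1, remainder 4
13 ÷ 4 → quotient 3, remainder 1
4 ÷ 1 → quotient 4, remainder 0

[-4; 1, 3, 15, 1, 3, 4]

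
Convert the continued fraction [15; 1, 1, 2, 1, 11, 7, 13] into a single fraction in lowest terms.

118901/7635

Start with 13.
7 + 1/(13/1) = 7 + 1/13 = 92/13
11 + 1/(92/13) = 11 + 13/92 = 1025/92
1 + 1/(1025/92) = 1 + 92/1025 = 1117/1025
2 + 1/(1117/1025) = 2 + 1025/1117 = 3259/1117
1 + 1/(3259/1117) = 1 + 1117/3259 = 4376/3259
1 + 1/(4376/3259) = 1 + 3259/4376 = 7635/4376
15 + 1/(7635/4376) = 15 + 4376/7635 = 118901/7635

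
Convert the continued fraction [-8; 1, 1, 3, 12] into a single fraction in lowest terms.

Start with 12.
3 + 1/(12/1) = 3 + 1/12 = 37/12
1 + 1/(37/12) = 1 + 12/37 = 49/37
1 + 1/(49/37) = 1 + 37/49 = 86/49
-8 + 1/(86/49) = -8 + 49/86 = -639/86

-639/86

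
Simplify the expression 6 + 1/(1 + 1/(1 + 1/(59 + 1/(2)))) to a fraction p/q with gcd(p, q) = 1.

Work from the innermost term outward:
Start with 2.
59 + 1/(2/1) = 59 + 1/2 = 119/2
1 + 1/(119/2) = 1 + 2/119 = 121/119
1 + 1/(121/119) = 1 + 119/121 = 240/121
6 + 1/(240/121) = 6 + 121/240 = 1561/240

1561/240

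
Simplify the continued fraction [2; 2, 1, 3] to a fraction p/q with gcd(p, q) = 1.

a_0 = 2: 2/1
a_1 = 2: 5/2
a_2 = 1: 7/3
a_3 = 3: 26/11

26/11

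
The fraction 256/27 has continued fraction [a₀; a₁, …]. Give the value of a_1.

⌊256/27⌋ = 9, remainder 13
⌊27/13⌋ = 2, remainder 1

2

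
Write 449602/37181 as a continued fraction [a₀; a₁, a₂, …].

[12; 10, 1, 5, 4, 27, 5]

⌊449602/37181⌋ = 12, remainder 3430
⌊37181/3430⌋ = 10, remainder 2881
⌊3430/2881⌋ = 1, remainder 549
⌊2881/549⌋ = 5, remainder 136
⌊549/136⌋ = 4, remainder 5
⌊136/5⌋ = 27, remainder 1
⌊5/1⌋ = 5, remainder 0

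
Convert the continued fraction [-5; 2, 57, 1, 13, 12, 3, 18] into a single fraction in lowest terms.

Start with 18.
3 + 1/(18/1) = 3 + 1/18 = 55/18
12 + 1/(55/18) = 12 + 18/55 = 678/55
13 + 1/(678/55) = 13 + 55/678 = 8869/678
1 + 1/(8869/678) = 1 + 678/8869 = 9547/8869
57 + 1/(9547/8869) = 57 + 8869/9547 = 553048/9547
2 + 1/(553048/9547) = 2 + 9547/553048 = 1115643/553048
-5 + 1/(1115643/553048) = -5 + 553048/1115643 = -5025167/1115643

-5025167/1115643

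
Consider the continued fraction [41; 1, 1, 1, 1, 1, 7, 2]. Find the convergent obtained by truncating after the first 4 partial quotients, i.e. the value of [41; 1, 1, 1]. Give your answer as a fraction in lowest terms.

a_0 = 41: 41/1
a_1 = 1: 42/1
a_2 = 1: 83/2
a_3 = 1: 125/3

125/3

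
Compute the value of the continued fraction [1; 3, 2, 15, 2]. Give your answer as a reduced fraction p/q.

287/223

a_0 = 1: 1/1
a_1 = 3: 4/3
a_2 = 2: 9/7
a_3 = 15: 139/108
a_4 = 2: 287/223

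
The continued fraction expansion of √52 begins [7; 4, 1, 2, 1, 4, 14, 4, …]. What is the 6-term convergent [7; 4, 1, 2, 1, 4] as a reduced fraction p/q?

Start with 4.
1 + 1/(4/1) = 1 + 1/4 = 5/4
2 + 1/(5/4) = 2 + 4/5 = 14/5
1 + 1/(14/5) = 1 + 5/14 = 19/14
4 + 1/(19/14) = 4 + 14/19 = 90/19
7 + 1/(90/19) = 7 + 19/90 = 649/90

649/90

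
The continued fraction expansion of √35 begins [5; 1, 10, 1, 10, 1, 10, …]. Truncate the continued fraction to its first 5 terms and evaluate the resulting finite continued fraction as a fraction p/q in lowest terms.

775/131

Use the convergent recurrence hₖ = aₖ·hₖ₋₁ + hₖ₋₂ (and likewise for the denominators kₖ):
a_0 = 5: 5/1
a_1 = 1: 6/1
a_2 = 10: 65/11
a_3 = 1: 71/12
a_4 = 10: 775/131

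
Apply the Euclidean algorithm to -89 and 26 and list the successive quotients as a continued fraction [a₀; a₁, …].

Apply division with remainder until the remainder is 0:
-89 = -4·26 + 15, so a_0 = -4
26 = 1·15 + 11, so a_1 = 1
15 = 1·11 + 4, so a_2 = 1
11 = 2·4 + 3, so a_3 = 2
4 = 1·3 + 1, so a_4 = 1
3 = 3·1 + 0, so a_5 = 3

[-4; 1, 1, 2, 1, 3]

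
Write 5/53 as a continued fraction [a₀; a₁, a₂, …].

[0; 10, 1, 1, 2]

Run the Euclidean algorithm, recording each quotient:
⌊5/53⌋ = 0, remainder 5
⌊53/5⌋ = 10, remainder 3
⌊5/3⌋ = 1, remainder 2
⌊3/2⌋ = 1, remainder 1
⌊2/1⌋ = 2, remainder 0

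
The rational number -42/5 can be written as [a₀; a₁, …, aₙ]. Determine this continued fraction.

[-9; 1, 1, 2]

Repeatedly divide and take the remainder:
⌊-42/5⌋ = -9, remainder 3
⌊5/3⌋ = 1, remainder 2
⌊3/2⌋ = 1, remainder 1
⌊2/1⌋ = 2, remainder 0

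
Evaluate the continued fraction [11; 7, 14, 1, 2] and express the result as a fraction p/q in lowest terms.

Start with 2.
1 + 1/(2/1) = 1 + 1/2 = 3/2
14 + 1/(3/2) = 14 + 2/3 = 44/3
7 + 1/(44/3) = 7 + 3/44 = 311/44
11 + 1/(311/44) = 11 + 44/311 = 3465/311

3465/311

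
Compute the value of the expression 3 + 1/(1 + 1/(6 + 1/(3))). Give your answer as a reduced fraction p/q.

a_0 = 3: 3/1
a_1 = 1: 4/1
a_2 = 6: 27/7
a_3 = 3: 85/22

85/22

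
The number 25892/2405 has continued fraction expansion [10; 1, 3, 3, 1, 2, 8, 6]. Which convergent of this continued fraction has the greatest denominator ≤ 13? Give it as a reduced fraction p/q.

a_0 = 10: 10/1  (≤ bound)
a_1 = 1: 11/1  (≤ bound)
a_2 = 3: 43/4  (≤ bound)
a_3 = 3: 140/13  (≤ bound)
a_4 = 1: 183/17  (> 13, stop)

140/13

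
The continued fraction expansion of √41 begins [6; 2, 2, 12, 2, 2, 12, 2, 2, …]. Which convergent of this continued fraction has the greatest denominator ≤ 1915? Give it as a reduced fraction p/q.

a_0 = 6: 6/1  (≤ bound)
a_1 = 2: 13/2  (≤ bound)
a_2 = 2: 32/5  (≤ bound)
a_3 = 12: 397/62  (≤ bound)
a_4 = 2: 826/129  (≤ bound)
a_5 = 2: 2049/320  (≤ bound)
a_6 = 12: 25414/3969  (> 1915, stop)

2049/320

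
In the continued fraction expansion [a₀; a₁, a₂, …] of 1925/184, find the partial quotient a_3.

14

1925 ÷ 184 → quotient 10, remainder 85
184 ÷ 85 → quotient 2, remainder 14
85 ÷ 14 → quotient 6, remainder 1
14 ÷ 1 → quotient 14, remainder 0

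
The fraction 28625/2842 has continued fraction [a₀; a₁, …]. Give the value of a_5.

9

⌊28625/2842⌋ = 10, remainder 205
⌊2842/205⌋ = 13, remainder 177
⌊205/177⌋ = 1, remainder 28
⌊177/28⌋ = 6, remainder 9
⌊28/9⌋ = 3, remainder 1
⌊9/1⌋ = 9, remainder 0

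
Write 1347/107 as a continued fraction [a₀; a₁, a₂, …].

[12; 1, 1, 2, 3, 6]

1347 ÷ 107 → quotient 12, remainder 63
107 ÷ 63 → quotient 1, remainder 44
63 ÷ 44 → quotient 1, remainder 19
44 ÷ 19 → quotient 2, remainder 6
19 ÷ 6 → quotient 3, remainder 1
6 ÷ 1 → quotient 6, remainder 0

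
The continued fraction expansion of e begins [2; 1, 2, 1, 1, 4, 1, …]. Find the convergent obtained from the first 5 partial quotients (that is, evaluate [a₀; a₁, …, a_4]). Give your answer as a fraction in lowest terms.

19/7

Compute successive convergents:
a_0 = 2: 2/1
a_1 = 1: 3/1
a_2 = 2: 8/3
a_3 = 1: 11/4
a_4 = 1: 19/7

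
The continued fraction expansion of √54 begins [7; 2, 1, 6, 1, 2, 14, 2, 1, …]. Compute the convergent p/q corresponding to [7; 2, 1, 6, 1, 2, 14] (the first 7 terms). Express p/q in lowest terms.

a_0 = 7: 7/1
a_1 = 2: 15/2
a_2 = 1: 22/3
a_3 = 6: 147/20
a_4 = 1: 169/23
a_5 = 2: 485/66
a_6 = 14: 6959/947

6959/947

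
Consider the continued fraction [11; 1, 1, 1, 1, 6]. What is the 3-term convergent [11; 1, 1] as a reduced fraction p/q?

a_0 = 11: 11/1
a_1 = 1: 12/1
a_2 = 1: 23/2

23/2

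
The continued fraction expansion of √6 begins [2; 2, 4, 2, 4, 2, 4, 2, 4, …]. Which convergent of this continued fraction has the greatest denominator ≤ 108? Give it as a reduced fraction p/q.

218/89

a_0 = 2: 2/1  (≤ bound)
a_1 = 2: 5/2  (≤ bound)
a_2 = 4: 22/9  (≤ bound)
a_3 = 2: 49/20  (≤ bound)
a_4 = 4: 218/89  (≤ bound)
a_5 = 2: 485/198  (> 108, stop)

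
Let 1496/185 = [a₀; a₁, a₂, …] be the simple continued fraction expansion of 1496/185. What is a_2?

1

Run the Euclidean algorithm, recording each quotient:
1496 = 8·185 + 16, so a_0 = 8
185 = 11·16 + 9, so a_1 = 11
16 = 1·9 + 7, so a_2 = 1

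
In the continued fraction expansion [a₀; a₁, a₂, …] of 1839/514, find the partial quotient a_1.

Apply division with remainder until the remainder is 0:
1839 = 3·514 + 297, so a_0 = 3
514 = 1·297 + 217, so a_1 = 1

1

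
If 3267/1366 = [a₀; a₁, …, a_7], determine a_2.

⌊3267/1366⌋ = 2, remainder 535
⌊1366/535⌋ = 2, remainder 296
⌊535/296⌋ = 1, remainder 239

1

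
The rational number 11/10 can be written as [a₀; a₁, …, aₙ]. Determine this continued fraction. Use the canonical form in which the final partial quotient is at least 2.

[1; 10]

Apply division with remainder until the remainder is 0:
11 ÷ 10 → quotient 1, remainder 1
10 ÷ 1 → quotient 10, remainder 0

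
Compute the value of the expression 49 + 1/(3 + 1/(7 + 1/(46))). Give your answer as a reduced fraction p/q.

Compute successive convergents:
a_0 = 49: 49/1
a_1 = 3: 148/3
a_2 = 7: 1085/22
a_3 = 46: 50058/1015

50058/1015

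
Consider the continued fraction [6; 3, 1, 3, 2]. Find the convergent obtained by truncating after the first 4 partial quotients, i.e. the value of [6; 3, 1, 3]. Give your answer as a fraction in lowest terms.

94/15

Start with 3.
1 + 1/(3/1) = 1 + 1/3 = 4/3
3 + 1/(4/3) = 3 + 3/4 = 15/4
6 + 1/(15/4) = 6 + 4/15 = 94/15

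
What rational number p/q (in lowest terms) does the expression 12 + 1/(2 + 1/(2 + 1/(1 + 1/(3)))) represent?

323/26

a_0 = 12: 12/1
a_1 = 2: 25/2
a_2 = 2: 62/5
a_3 = 1: 87/7
a_4 = 3: 323/26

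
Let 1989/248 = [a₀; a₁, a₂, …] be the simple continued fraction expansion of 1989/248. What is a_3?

1

Apply division with remainder until the remainder is 0:
1989 ÷ 248 → quotient 8, remainder 5
248 ÷ 5 → quotient 49, remainder 3
5 ÷ 3 → quotient 1, remainder 2
3 ÷ 2 → quotient 1, remainder 1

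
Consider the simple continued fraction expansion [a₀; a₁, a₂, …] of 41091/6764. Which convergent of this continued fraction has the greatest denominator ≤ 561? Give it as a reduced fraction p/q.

3323/547

a_0 = 6: 6/1  (≤ bound)
a_1 = 13: 79/13  (≤ bound)
a_2 = 2: 164/27  (≤ bound)
a_3 = 1: 243/40  (≤ bound)
a_4 = 13: 3323/547  (≤ bound)
a_5 = 2: 6889/1134  (> 561, stop)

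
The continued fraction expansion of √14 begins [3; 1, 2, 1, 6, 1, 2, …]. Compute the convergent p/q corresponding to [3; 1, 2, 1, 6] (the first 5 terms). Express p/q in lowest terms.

Use the convergent recurrence hₖ = aₖ·hₖ₋₁ + hₖ₋₂ (and likewise for the denominators kₖ):
a_0 = 3: 3/1
a_1 = 1: 4/1
a_2 = 2: 11/3
a_3 = 1: 15/4
a_4 = 6: 101/27

101/27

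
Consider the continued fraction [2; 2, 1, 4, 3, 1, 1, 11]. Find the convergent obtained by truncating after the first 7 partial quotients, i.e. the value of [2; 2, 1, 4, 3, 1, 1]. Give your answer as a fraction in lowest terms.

245/104

Use the convergent recurrence hₖ = aₖ·hₖ₋₁ + hₖ₋₂ (and likewise for the denominators kₖ):
a_0 = 2: 2/1
a_1 = 2: 5/2
a_2 = 1: 7/3
a_3 = 4: 33/14
a_4 = 3: 106/45
a_5 = 1: 139/59
a_6 = 1: 245/104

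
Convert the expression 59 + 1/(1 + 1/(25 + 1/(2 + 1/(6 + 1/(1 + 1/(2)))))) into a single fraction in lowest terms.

Collapse the nested fraction from the inside out:
Start with 2.
1 + 1/(2/1) = 1 + 1/2 = 3/2
6 + 1/(3/2) = 6 + 2/3 = 20/3
2 + 1/(20/3) = 2 + 3/20 = 43/20
25 + 1/(43/20) = 25 + 20/43 = 1095/43
1 + 1/(1095/43) = 1 + 43/1095 = 1138/1095
59 + 1/(1138/1095) = 59 + 1095/1138 = 68237/1138

68237/1138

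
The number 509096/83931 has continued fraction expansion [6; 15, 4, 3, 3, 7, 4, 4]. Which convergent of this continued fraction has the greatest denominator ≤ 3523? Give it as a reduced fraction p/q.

List convergents until the denominator exceeds the bound:
a_0 = 6: 6/1  (≤ bound)
a_1 = 15: 91/15  (≤ bound)
a_2 = 4: 370/61  (≤ bound)
a_3 = 3: 1201/198  (≤ bound)
a_4 = 3: 3973/655  (≤ bound)
a_5 = 7: 29012/4783  (> 3523, stop)

3973/655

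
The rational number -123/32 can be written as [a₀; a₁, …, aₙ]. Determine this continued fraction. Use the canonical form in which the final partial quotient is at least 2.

-123 = -4·32 + 5, so a_0 = -4
32 = 6·5 + 2, so a_1 = 6
5 = 2·2 + 1, so a_2 = 2
2 = 2·1 + 0, so a_3 = 2

[-4; 6, 2, 2]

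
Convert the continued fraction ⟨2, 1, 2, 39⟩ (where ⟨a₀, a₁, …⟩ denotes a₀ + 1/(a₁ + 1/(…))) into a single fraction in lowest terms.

315/118

Start with 39.
2 + 1/(39/1) = 2 + 1/39 = 79/39
1 + 1/(79/39) = 1 + 39/79 = 118/79
2 + 1/(118/79) = 2 + 79/118 = 315/118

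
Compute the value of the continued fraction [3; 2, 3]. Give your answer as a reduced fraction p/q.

24/7

a_0 = 3: 3/1
a_1 = 2: 7/2
a_2 = 3: 24/7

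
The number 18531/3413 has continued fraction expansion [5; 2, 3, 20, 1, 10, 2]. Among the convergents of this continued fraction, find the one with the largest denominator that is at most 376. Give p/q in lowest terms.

a_0 = 5: 5/1  (≤ bound)
a_1 = 2: 11/2  (≤ bound)
a_2 = 3: 38/7  (≤ bound)
a_3 = 20: 771/142  (≤ bound)
a_4 = 1: 809/149  (≤ bound)
a_5 = 10: 8861/1632  (> 376, stop)

809/149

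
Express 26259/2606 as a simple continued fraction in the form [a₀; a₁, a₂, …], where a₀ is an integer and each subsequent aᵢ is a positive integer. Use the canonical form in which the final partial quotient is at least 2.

[10; 13, 10, 2, 9]

26259 = 10·2606 + 199, so a_0 = 10
2606 = 13·199 + 19, so a_1 = 13
199 = 10·19 + 9, so a_2 = 10
19 = 2·9 + 1, so a_3 = 2
9 = 9·1 + 0, so a_4 = 9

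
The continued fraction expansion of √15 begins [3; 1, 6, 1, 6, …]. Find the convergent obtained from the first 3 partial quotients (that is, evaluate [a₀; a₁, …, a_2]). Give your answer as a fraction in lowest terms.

27/7

a_0 = 3: 3/1
a_1 = 1: 4/1
a_2 = 6: 27/7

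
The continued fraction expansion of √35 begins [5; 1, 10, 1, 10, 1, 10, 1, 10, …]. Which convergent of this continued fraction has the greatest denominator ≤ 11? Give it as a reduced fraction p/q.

65/11

List convergents until the denominator exceeds the bound:
a_0 = 5: 5/1  (≤ bound)
a_1 = 1: 6/1  (≤ bound)
a_2 = 10: 65/11  (≤ bound)
a_3 = 1: 71/12  (> 11, stop)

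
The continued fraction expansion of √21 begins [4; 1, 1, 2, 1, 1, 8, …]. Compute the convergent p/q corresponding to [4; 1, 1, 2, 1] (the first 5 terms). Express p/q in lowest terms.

32/7

Start with 1.
2 + 1/(1/1) = 2 + 1/1 = 3/1
1 + 1/(3/1) = 1 + 1/3 = 4/3
1 + 1/(4/3) = 1 + 3/4 = 7/4
4 + 1/(7/4) = 4 + 4/7 = 32/7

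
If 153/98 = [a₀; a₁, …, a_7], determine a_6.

2

Run the Euclidean algorithm, recording each quotient:
153 ÷ 98 → quotient 1, remainder 55
98 ÷ 55 → quotient 1, remainder 43
55 ÷ 43 → quotient 1, remainder 12
43 ÷ 12 → quotient 3, remainder 7
12 ÷ 7 → quotient 1, remainder 5
7 ÷ 5 → quotient 1, remainder 2
5 ÷ 2 → quotient 2, remainder 1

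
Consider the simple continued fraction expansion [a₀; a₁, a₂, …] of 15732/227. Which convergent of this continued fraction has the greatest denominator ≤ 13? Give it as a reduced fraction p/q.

List convergents until the denominator exceeds the bound:
a_0 = 69: 69/1  (≤ bound)
a_1 = 3: 208/3  (≤ bound)
a_2 = 3: 693/10  (≤ bound)
a_3 = 2: 1594/23  (> 13, stop)

693/10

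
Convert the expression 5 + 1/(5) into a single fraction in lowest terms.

26/5

a_0 = 5: 5/1
a_1 = 5: 26/5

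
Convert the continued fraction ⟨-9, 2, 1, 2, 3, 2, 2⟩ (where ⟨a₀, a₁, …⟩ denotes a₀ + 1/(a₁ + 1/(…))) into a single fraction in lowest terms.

a_0 = -9: -9/1
a_1 = 2: -17/2
a_2 = 1: -26/3
a_3 = 2: -69/8
a_4 = 3: -233/27
a_5 = 2: -535/62
a_6 = 2: -1303/151

-1303/151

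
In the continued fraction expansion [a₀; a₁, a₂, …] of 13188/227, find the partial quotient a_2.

3

Apply division with remainder until the remainder is 0:
13188 ÷ 227 → quotient 58, remainder 22
227 ÷ 22 → quotient 10, remainder 7
22 ÷ 7 → quotient 3, remainder 1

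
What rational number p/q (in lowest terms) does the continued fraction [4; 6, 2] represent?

Start with 2.
6 + 1/(2/1) = 6 + 1/2 = 13/2
4 + 1/(13/2) = 4 + 2/13 = 54/13

54/13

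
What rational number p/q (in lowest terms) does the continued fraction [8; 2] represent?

a_0 = 8: 8/1
a_1 = 2: 17/2

17/2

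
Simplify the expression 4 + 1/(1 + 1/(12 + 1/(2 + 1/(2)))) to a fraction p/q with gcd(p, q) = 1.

330/67

a_0 = 4: 4/1
a_1 = 1: 5/1
a_2 = 12: 64/13
a_3 = 2: 133/27
a_4 = 2: 330/67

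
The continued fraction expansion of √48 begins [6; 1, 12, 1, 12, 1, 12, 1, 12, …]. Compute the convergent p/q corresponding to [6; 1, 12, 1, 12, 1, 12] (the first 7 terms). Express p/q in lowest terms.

17466/2521

Use the convergent recurrence hₖ = aₖ·hₖ₋₁ + hₖ₋₂ (and likewise for the denominators kₖ):
a_0 = 6: 6/1
a_1 = 1: 7/1
a_2 = 12: 90/13
a_3 = 1: 97/14
a_4 = 12: 1254/181
a_5 = 1: 1351/195
a_6 = 12: 17466/2521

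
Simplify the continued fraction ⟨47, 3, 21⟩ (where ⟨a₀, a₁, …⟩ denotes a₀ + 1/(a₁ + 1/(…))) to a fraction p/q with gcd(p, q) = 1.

3029/64

Work from the innermost term outward:
Start with 21.
3 + 1/(21/1) = 3 + 1/21 = 64/21
47 + 1/(64/21) = 47 + 21/64 = 3029/64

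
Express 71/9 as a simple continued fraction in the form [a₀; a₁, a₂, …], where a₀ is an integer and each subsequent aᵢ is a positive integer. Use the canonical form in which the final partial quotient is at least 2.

[7; 1, 8]

71 = 7·9 + 8, so a_0 = 7
9 = 1·8 + 1, so a_1 = 1
8 = 8·1 + 0, so a_2 = 8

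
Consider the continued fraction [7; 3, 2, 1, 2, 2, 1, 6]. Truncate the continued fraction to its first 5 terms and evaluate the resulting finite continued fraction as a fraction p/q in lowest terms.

197/27

a_0 = 7: 7/1
a_1 = 3: 22/3
a_2 = 2: 51/7
a_3 = 1: 73/10
a_4 = 2: 197/27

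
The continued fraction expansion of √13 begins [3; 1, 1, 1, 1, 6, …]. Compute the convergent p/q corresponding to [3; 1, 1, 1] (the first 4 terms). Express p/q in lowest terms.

11/3

Work from the innermost term outward:
Start with 1.
1 + 1/(1/1) = 1 + 1/1 = 2/1
1 + 1/(2/1) = 1 + 1/2 = 3/2
3 + 1/(3/2) = 3 + 2/3 = 11/3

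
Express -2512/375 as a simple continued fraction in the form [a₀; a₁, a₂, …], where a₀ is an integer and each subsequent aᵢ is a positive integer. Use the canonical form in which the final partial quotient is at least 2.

[-7; 3, 3, 7, 5]

⌊-2512/375⌋ = -7, remainder 113
⌊375/113⌋ = 3, remainder 36
⌊113/36⌋ = 3, remainder 5
⌊36/5⌋ = 7, remainder 1
⌊5/1⌋ = 5, remainder 0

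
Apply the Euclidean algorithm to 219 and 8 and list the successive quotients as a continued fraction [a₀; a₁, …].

Repeatedly divide and take the remainder:
219 = 27·8 + 3, so a_0 = 27
8 = 2·3 + 2, so a_1 = 2
3 = 1·2 + 1, so a_2 = 1
2 = 2·1 + 0, so a_3 = 2

[27; 2, 1, 2]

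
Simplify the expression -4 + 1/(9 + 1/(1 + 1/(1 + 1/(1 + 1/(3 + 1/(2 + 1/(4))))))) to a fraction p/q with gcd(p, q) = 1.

Compute successive convergents:
a_0 = -4: -4/1
a_1 = 9: -35/9
a_2 = 1: -39/10
a_3 = 1: -74/19
a_4 = 1: -113/29
a_5 = 3: -413/106
a_6 = 2: -939/241
a_7 = 4: -4169/1070

-4169/1070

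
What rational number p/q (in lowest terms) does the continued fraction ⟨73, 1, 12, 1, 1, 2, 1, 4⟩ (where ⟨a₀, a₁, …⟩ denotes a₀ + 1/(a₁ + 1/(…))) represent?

33119/448

Collapse the nested fraction from the inside out:
Start with 4.
1 + 1/(4/1) = 1 + 1/4 = 5/4
2 + 1/(5/4) = 2 + 4/5 = 14/5
1 + 1/(14/5) = 1 + 5/14 = 19/14
1 + 1/(19/14) = 1 + 14/19 = 33/19
12 + 1/(33/19) = 12 + 19/33 = 415/33
1 + 1/(415/33) = 1 + 33/415 = 448/415
73 + 1/(448/415) = 73 + 415/448 = 33119/448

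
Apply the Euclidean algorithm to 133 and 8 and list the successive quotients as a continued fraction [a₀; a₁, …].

[16; 1, 1, 1, 2]

Apply division with remainder until the remainder is 0:
133 ÷ 8 → quotient 16, remainder 5
8 ÷ 5 → quotient 1, remainder 3
5 ÷ 3 → quotient 1, remainder 2
3 ÷ 2 → quotient 1, remainder 1
2 ÷ 1 → quotient 2, remainder 0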